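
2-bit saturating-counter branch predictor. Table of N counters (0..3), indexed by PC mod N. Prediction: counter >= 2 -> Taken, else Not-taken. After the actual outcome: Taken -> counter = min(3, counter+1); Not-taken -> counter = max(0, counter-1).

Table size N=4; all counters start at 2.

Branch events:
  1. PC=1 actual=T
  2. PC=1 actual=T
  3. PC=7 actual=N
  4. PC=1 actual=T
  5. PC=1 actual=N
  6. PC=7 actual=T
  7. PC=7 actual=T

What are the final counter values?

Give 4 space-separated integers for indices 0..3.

Answer: 2 2 2 3

Derivation:
Ev 1: PC=1 idx=1 pred=T actual=T -> ctr[1]=3
Ev 2: PC=1 idx=1 pred=T actual=T -> ctr[1]=3
Ev 3: PC=7 idx=3 pred=T actual=N -> ctr[3]=1
Ev 4: PC=1 idx=1 pred=T actual=T -> ctr[1]=3
Ev 5: PC=1 idx=1 pred=T actual=N -> ctr[1]=2
Ev 6: PC=7 idx=3 pred=N actual=T -> ctr[3]=2
Ev 7: PC=7 idx=3 pred=T actual=T -> ctr[3]=3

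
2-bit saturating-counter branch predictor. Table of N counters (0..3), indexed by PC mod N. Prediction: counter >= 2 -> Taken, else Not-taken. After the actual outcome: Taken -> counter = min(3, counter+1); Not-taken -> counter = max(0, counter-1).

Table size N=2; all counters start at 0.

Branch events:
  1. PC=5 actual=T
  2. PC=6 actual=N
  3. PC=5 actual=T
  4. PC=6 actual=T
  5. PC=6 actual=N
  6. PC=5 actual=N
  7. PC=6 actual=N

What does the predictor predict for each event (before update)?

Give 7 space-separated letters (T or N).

Answer: N N N N N T N

Derivation:
Ev 1: PC=5 idx=1 pred=N actual=T -> ctr[1]=1
Ev 2: PC=6 idx=0 pred=N actual=N -> ctr[0]=0
Ev 3: PC=5 idx=1 pred=N actual=T -> ctr[1]=2
Ev 4: PC=6 idx=0 pred=N actual=T -> ctr[0]=1
Ev 5: PC=6 idx=0 pred=N actual=N -> ctr[0]=0
Ev 6: PC=5 idx=1 pred=T actual=N -> ctr[1]=1
Ev 7: PC=6 idx=0 pred=N actual=N -> ctr[0]=0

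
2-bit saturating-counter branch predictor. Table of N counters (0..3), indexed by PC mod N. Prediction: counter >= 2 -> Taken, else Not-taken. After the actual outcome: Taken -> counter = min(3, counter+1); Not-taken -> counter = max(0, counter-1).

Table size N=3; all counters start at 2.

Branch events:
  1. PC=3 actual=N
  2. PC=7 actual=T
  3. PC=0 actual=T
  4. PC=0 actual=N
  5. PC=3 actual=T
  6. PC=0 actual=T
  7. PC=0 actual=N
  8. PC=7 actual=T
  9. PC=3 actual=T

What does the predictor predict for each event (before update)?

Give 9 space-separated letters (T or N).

Answer: T T N T N T T T T

Derivation:
Ev 1: PC=3 idx=0 pred=T actual=N -> ctr[0]=1
Ev 2: PC=7 idx=1 pred=T actual=T -> ctr[1]=3
Ev 3: PC=0 idx=0 pred=N actual=T -> ctr[0]=2
Ev 4: PC=0 idx=0 pred=T actual=N -> ctr[0]=1
Ev 5: PC=3 idx=0 pred=N actual=T -> ctr[0]=2
Ev 6: PC=0 idx=0 pred=T actual=T -> ctr[0]=3
Ev 7: PC=0 idx=0 pred=T actual=N -> ctr[0]=2
Ev 8: PC=7 idx=1 pred=T actual=T -> ctr[1]=3
Ev 9: PC=3 idx=0 pred=T actual=T -> ctr[0]=3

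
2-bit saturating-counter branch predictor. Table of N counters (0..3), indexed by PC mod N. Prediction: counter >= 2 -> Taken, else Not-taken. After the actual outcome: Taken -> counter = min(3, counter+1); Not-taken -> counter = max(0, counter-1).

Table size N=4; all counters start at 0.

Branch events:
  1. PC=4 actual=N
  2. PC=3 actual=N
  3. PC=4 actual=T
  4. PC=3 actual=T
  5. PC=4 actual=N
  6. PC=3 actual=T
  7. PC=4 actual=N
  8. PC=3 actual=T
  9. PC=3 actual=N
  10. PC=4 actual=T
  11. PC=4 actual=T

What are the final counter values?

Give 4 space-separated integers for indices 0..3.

Ev 1: PC=4 idx=0 pred=N actual=N -> ctr[0]=0
Ev 2: PC=3 idx=3 pred=N actual=N -> ctr[3]=0
Ev 3: PC=4 idx=0 pred=N actual=T -> ctr[0]=1
Ev 4: PC=3 idx=3 pred=N actual=T -> ctr[3]=1
Ev 5: PC=4 idx=0 pred=N actual=N -> ctr[0]=0
Ev 6: PC=3 idx=3 pred=N actual=T -> ctr[3]=2
Ev 7: PC=4 idx=0 pred=N actual=N -> ctr[0]=0
Ev 8: PC=3 idx=3 pred=T actual=T -> ctr[3]=3
Ev 9: PC=3 idx=3 pred=T actual=N -> ctr[3]=2
Ev 10: PC=4 idx=0 pred=N actual=T -> ctr[0]=1
Ev 11: PC=4 idx=0 pred=N actual=T -> ctr[0]=2

Answer: 2 0 0 2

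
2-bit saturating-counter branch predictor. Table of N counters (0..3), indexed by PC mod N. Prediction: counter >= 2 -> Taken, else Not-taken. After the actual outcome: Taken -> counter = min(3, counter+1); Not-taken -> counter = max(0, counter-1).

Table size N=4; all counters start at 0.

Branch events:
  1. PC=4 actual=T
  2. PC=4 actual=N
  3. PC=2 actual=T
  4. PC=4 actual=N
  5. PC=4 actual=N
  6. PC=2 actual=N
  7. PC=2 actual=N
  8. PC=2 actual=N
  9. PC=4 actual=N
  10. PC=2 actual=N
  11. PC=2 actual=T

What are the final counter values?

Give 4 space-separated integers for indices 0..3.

Ev 1: PC=4 idx=0 pred=N actual=T -> ctr[0]=1
Ev 2: PC=4 idx=0 pred=N actual=N -> ctr[0]=0
Ev 3: PC=2 idx=2 pred=N actual=T -> ctr[2]=1
Ev 4: PC=4 idx=0 pred=N actual=N -> ctr[0]=0
Ev 5: PC=4 idx=0 pred=N actual=N -> ctr[0]=0
Ev 6: PC=2 idx=2 pred=N actual=N -> ctr[2]=0
Ev 7: PC=2 idx=2 pred=N actual=N -> ctr[2]=0
Ev 8: PC=2 idx=2 pred=N actual=N -> ctr[2]=0
Ev 9: PC=4 idx=0 pred=N actual=N -> ctr[0]=0
Ev 10: PC=2 idx=2 pred=N actual=N -> ctr[2]=0
Ev 11: PC=2 idx=2 pred=N actual=T -> ctr[2]=1

Answer: 0 0 1 0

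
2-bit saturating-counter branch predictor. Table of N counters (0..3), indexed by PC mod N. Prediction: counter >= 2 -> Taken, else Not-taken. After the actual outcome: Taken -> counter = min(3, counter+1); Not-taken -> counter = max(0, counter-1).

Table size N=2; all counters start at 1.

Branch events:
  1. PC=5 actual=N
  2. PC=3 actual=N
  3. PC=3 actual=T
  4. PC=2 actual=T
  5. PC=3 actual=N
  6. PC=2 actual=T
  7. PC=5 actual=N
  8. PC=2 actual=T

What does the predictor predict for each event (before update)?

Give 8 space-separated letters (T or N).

Answer: N N N N N T N T

Derivation:
Ev 1: PC=5 idx=1 pred=N actual=N -> ctr[1]=0
Ev 2: PC=3 idx=1 pred=N actual=N -> ctr[1]=0
Ev 3: PC=3 idx=1 pred=N actual=T -> ctr[1]=1
Ev 4: PC=2 idx=0 pred=N actual=T -> ctr[0]=2
Ev 5: PC=3 idx=1 pred=N actual=N -> ctr[1]=0
Ev 6: PC=2 idx=0 pred=T actual=T -> ctr[0]=3
Ev 7: PC=5 idx=1 pred=N actual=N -> ctr[1]=0
Ev 8: PC=2 idx=0 pred=T actual=T -> ctr[0]=3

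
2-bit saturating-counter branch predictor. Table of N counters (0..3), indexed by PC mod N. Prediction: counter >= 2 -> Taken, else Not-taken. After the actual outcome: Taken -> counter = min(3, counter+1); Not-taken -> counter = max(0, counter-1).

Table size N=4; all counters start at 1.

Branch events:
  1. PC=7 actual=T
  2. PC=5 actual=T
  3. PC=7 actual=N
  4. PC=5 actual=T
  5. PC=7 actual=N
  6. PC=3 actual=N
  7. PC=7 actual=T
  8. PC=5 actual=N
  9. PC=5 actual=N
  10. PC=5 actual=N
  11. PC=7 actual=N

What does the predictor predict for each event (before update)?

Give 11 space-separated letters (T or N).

Answer: N N T T N N N T T N N

Derivation:
Ev 1: PC=7 idx=3 pred=N actual=T -> ctr[3]=2
Ev 2: PC=5 idx=1 pred=N actual=T -> ctr[1]=2
Ev 3: PC=7 idx=3 pred=T actual=N -> ctr[3]=1
Ev 4: PC=5 idx=1 pred=T actual=T -> ctr[1]=3
Ev 5: PC=7 idx=3 pred=N actual=N -> ctr[3]=0
Ev 6: PC=3 idx=3 pred=N actual=N -> ctr[3]=0
Ev 7: PC=7 idx=3 pred=N actual=T -> ctr[3]=1
Ev 8: PC=5 idx=1 pred=T actual=N -> ctr[1]=2
Ev 9: PC=5 idx=1 pred=T actual=N -> ctr[1]=1
Ev 10: PC=5 idx=1 pred=N actual=N -> ctr[1]=0
Ev 11: PC=7 idx=3 pred=N actual=N -> ctr[3]=0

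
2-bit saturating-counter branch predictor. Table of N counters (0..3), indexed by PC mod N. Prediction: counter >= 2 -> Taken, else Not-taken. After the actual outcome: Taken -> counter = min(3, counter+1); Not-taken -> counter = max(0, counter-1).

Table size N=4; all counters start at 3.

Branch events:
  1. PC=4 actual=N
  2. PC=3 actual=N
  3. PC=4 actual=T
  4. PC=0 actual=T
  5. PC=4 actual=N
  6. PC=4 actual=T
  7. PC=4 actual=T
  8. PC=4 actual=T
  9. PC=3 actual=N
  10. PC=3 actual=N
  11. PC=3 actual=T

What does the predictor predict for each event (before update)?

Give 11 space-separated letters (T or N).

Answer: T T T T T T T T T N N

Derivation:
Ev 1: PC=4 idx=0 pred=T actual=N -> ctr[0]=2
Ev 2: PC=3 idx=3 pred=T actual=N -> ctr[3]=2
Ev 3: PC=4 idx=0 pred=T actual=T -> ctr[0]=3
Ev 4: PC=0 idx=0 pred=T actual=T -> ctr[0]=3
Ev 5: PC=4 idx=0 pred=T actual=N -> ctr[0]=2
Ev 6: PC=4 idx=0 pred=T actual=T -> ctr[0]=3
Ev 7: PC=4 idx=0 pred=T actual=T -> ctr[0]=3
Ev 8: PC=4 idx=0 pred=T actual=T -> ctr[0]=3
Ev 9: PC=3 idx=3 pred=T actual=N -> ctr[3]=1
Ev 10: PC=3 idx=3 pred=N actual=N -> ctr[3]=0
Ev 11: PC=3 idx=3 pred=N actual=T -> ctr[3]=1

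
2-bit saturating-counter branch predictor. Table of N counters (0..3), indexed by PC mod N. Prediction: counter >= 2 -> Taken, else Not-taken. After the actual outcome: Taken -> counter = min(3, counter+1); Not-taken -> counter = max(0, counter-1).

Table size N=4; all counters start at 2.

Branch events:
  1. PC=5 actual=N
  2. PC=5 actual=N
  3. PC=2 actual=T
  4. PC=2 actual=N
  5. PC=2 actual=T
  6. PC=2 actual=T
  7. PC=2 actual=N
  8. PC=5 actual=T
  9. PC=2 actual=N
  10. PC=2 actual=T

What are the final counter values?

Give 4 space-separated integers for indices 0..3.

Ev 1: PC=5 idx=1 pred=T actual=N -> ctr[1]=1
Ev 2: PC=5 idx=1 pred=N actual=N -> ctr[1]=0
Ev 3: PC=2 idx=2 pred=T actual=T -> ctr[2]=3
Ev 4: PC=2 idx=2 pred=T actual=N -> ctr[2]=2
Ev 5: PC=2 idx=2 pred=T actual=T -> ctr[2]=3
Ev 6: PC=2 idx=2 pred=T actual=T -> ctr[2]=3
Ev 7: PC=2 idx=2 pred=T actual=N -> ctr[2]=2
Ev 8: PC=5 idx=1 pred=N actual=T -> ctr[1]=1
Ev 9: PC=2 idx=2 pred=T actual=N -> ctr[2]=1
Ev 10: PC=2 idx=2 pred=N actual=T -> ctr[2]=2

Answer: 2 1 2 2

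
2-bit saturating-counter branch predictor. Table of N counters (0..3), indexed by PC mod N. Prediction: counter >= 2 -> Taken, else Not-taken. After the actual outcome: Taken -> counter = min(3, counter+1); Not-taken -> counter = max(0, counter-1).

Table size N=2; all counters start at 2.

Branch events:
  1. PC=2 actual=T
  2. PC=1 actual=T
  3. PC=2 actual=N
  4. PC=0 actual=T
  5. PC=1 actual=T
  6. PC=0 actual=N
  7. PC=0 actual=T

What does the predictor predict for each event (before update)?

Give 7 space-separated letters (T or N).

Answer: T T T T T T T

Derivation:
Ev 1: PC=2 idx=0 pred=T actual=T -> ctr[0]=3
Ev 2: PC=1 idx=1 pred=T actual=T -> ctr[1]=3
Ev 3: PC=2 idx=0 pred=T actual=N -> ctr[0]=2
Ev 4: PC=0 idx=0 pred=T actual=T -> ctr[0]=3
Ev 5: PC=1 idx=1 pred=T actual=T -> ctr[1]=3
Ev 6: PC=0 idx=0 pred=T actual=N -> ctr[0]=2
Ev 7: PC=0 idx=0 pred=T actual=T -> ctr[0]=3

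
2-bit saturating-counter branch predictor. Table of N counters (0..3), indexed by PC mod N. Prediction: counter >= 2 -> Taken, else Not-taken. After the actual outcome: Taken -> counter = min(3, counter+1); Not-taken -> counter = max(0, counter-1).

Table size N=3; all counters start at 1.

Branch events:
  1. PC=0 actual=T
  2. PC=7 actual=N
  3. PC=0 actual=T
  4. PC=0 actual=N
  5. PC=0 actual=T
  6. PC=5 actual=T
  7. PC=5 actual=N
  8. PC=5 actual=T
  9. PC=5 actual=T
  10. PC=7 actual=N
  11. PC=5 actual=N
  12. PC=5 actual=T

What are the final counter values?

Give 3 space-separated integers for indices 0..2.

Ev 1: PC=0 idx=0 pred=N actual=T -> ctr[0]=2
Ev 2: PC=7 idx=1 pred=N actual=N -> ctr[1]=0
Ev 3: PC=0 idx=0 pred=T actual=T -> ctr[0]=3
Ev 4: PC=0 idx=0 pred=T actual=N -> ctr[0]=2
Ev 5: PC=0 idx=0 pred=T actual=T -> ctr[0]=3
Ev 6: PC=5 idx=2 pred=N actual=T -> ctr[2]=2
Ev 7: PC=5 idx=2 pred=T actual=N -> ctr[2]=1
Ev 8: PC=5 idx=2 pred=N actual=T -> ctr[2]=2
Ev 9: PC=5 idx=2 pred=T actual=T -> ctr[2]=3
Ev 10: PC=7 idx=1 pred=N actual=N -> ctr[1]=0
Ev 11: PC=5 idx=2 pred=T actual=N -> ctr[2]=2
Ev 12: PC=5 idx=2 pred=T actual=T -> ctr[2]=3

Answer: 3 0 3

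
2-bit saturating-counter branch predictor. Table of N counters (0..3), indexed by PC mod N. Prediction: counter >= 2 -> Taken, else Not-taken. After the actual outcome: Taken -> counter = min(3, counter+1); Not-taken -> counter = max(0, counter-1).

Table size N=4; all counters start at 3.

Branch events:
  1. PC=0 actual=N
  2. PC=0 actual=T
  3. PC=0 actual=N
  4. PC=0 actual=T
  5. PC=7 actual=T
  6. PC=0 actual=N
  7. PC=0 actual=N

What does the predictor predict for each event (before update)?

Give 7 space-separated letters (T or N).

Answer: T T T T T T T

Derivation:
Ev 1: PC=0 idx=0 pred=T actual=N -> ctr[0]=2
Ev 2: PC=0 idx=0 pred=T actual=T -> ctr[0]=3
Ev 3: PC=0 idx=0 pred=T actual=N -> ctr[0]=2
Ev 4: PC=0 idx=0 pred=T actual=T -> ctr[0]=3
Ev 5: PC=7 idx=3 pred=T actual=T -> ctr[3]=3
Ev 6: PC=0 idx=0 pred=T actual=N -> ctr[0]=2
Ev 7: PC=0 idx=0 pred=T actual=N -> ctr[0]=1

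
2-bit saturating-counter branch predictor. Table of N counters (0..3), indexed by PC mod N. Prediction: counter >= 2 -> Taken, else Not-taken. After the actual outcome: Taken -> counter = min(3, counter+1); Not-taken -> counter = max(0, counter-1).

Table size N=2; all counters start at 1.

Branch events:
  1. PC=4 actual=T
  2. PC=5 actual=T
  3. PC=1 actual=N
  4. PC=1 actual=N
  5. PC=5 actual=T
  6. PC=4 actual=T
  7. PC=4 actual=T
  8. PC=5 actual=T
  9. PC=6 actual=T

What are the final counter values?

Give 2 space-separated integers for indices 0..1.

Ev 1: PC=4 idx=0 pred=N actual=T -> ctr[0]=2
Ev 2: PC=5 idx=1 pred=N actual=T -> ctr[1]=2
Ev 3: PC=1 idx=1 pred=T actual=N -> ctr[1]=1
Ev 4: PC=1 idx=1 pred=N actual=N -> ctr[1]=0
Ev 5: PC=5 idx=1 pred=N actual=T -> ctr[1]=1
Ev 6: PC=4 idx=0 pred=T actual=T -> ctr[0]=3
Ev 7: PC=4 idx=0 pred=T actual=T -> ctr[0]=3
Ev 8: PC=5 idx=1 pred=N actual=T -> ctr[1]=2
Ev 9: PC=6 idx=0 pred=T actual=T -> ctr[0]=3

Answer: 3 2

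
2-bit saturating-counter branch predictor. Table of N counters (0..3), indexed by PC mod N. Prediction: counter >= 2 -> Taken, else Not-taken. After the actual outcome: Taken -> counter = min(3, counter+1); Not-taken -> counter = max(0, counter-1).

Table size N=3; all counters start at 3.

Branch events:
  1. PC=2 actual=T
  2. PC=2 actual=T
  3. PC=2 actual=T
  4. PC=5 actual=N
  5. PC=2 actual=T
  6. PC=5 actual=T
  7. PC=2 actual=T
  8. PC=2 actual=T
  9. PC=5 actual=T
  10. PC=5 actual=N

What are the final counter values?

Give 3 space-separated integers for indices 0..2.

Ev 1: PC=2 idx=2 pred=T actual=T -> ctr[2]=3
Ev 2: PC=2 idx=2 pred=T actual=T -> ctr[2]=3
Ev 3: PC=2 idx=2 pred=T actual=T -> ctr[2]=3
Ev 4: PC=5 idx=2 pred=T actual=N -> ctr[2]=2
Ev 5: PC=2 idx=2 pred=T actual=T -> ctr[2]=3
Ev 6: PC=5 idx=2 pred=T actual=T -> ctr[2]=3
Ev 7: PC=2 idx=2 pred=T actual=T -> ctr[2]=3
Ev 8: PC=2 idx=2 pred=T actual=T -> ctr[2]=3
Ev 9: PC=5 idx=2 pred=T actual=T -> ctr[2]=3
Ev 10: PC=5 idx=2 pred=T actual=N -> ctr[2]=2

Answer: 3 3 2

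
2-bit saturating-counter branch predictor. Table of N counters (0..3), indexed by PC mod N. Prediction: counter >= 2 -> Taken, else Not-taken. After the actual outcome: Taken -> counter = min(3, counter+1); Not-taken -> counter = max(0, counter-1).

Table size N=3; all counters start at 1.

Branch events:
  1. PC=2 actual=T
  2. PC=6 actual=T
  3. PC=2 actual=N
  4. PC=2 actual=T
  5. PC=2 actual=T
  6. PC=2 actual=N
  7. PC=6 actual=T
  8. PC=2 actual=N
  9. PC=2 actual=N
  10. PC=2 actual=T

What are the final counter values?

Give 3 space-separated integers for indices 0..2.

Answer: 3 1 1

Derivation:
Ev 1: PC=2 idx=2 pred=N actual=T -> ctr[2]=2
Ev 2: PC=6 idx=0 pred=N actual=T -> ctr[0]=2
Ev 3: PC=2 idx=2 pred=T actual=N -> ctr[2]=1
Ev 4: PC=2 idx=2 pred=N actual=T -> ctr[2]=2
Ev 5: PC=2 idx=2 pred=T actual=T -> ctr[2]=3
Ev 6: PC=2 idx=2 pred=T actual=N -> ctr[2]=2
Ev 7: PC=6 idx=0 pred=T actual=T -> ctr[0]=3
Ev 8: PC=2 idx=2 pred=T actual=N -> ctr[2]=1
Ev 9: PC=2 idx=2 pred=N actual=N -> ctr[2]=0
Ev 10: PC=2 idx=2 pred=N actual=T -> ctr[2]=1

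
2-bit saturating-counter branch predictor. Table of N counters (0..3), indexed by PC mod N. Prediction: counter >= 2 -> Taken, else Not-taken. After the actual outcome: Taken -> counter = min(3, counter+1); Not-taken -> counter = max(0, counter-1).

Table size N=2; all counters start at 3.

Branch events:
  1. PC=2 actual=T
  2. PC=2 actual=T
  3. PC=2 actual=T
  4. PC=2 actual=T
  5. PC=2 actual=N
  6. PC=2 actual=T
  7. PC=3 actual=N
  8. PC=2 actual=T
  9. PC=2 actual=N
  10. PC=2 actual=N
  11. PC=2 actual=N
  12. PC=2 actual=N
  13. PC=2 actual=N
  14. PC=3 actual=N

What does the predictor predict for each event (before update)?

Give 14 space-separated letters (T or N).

Answer: T T T T T T T T T T N N N T

Derivation:
Ev 1: PC=2 idx=0 pred=T actual=T -> ctr[0]=3
Ev 2: PC=2 idx=0 pred=T actual=T -> ctr[0]=3
Ev 3: PC=2 idx=0 pred=T actual=T -> ctr[0]=3
Ev 4: PC=2 idx=0 pred=T actual=T -> ctr[0]=3
Ev 5: PC=2 idx=0 pred=T actual=N -> ctr[0]=2
Ev 6: PC=2 idx=0 pred=T actual=T -> ctr[0]=3
Ev 7: PC=3 idx=1 pred=T actual=N -> ctr[1]=2
Ev 8: PC=2 idx=0 pred=T actual=T -> ctr[0]=3
Ev 9: PC=2 idx=0 pred=T actual=N -> ctr[0]=2
Ev 10: PC=2 idx=0 pred=T actual=N -> ctr[0]=1
Ev 11: PC=2 idx=0 pred=N actual=N -> ctr[0]=0
Ev 12: PC=2 idx=0 pred=N actual=N -> ctr[0]=0
Ev 13: PC=2 idx=0 pred=N actual=N -> ctr[0]=0
Ev 14: PC=3 idx=1 pred=T actual=N -> ctr[1]=1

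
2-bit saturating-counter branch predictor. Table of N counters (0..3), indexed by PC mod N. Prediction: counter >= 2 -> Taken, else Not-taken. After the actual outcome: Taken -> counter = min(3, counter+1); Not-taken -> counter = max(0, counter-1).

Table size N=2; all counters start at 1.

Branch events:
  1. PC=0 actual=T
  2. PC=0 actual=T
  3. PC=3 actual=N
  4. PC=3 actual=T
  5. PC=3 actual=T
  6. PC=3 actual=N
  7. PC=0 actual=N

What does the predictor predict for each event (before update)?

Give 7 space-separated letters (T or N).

Ev 1: PC=0 idx=0 pred=N actual=T -> ctr[0]=2
Ev 2: PC=0 idx=0 pred=T actual=T -> ctr[0]=3
Ev 3: PC=3 idx=1 pred=N actual=N -> ctr[1]=0
Ev 4: PC=3 idx=1 pred=N actual=T -> ctr[1]=1
Ev 5: PC=3 idx=1 pred=N actual=T -> ctr[1]=2
Ev 6: PC=3 idx=1 pred=T actual=N -> ctr[1]=1
Ev 7: PC=0 idx=0 pred=T actual=N -> ctr[0]=2

Answer: N T N N N T T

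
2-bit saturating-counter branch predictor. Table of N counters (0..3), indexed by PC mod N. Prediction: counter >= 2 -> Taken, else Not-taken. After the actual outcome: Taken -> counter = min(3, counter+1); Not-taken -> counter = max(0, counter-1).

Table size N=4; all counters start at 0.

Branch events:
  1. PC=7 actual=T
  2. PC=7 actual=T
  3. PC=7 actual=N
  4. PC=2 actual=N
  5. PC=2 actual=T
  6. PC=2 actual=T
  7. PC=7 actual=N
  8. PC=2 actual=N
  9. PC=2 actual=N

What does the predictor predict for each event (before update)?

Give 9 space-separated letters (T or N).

Ev 1: PC=7 idx=3 pred=N actual=T -> ctr[3]=1
Ev 2: PC=7 idx=3 pred=N actual=T -> ctr[3]=2
Ev 3: PC=7 idx=3 pred=T actual=N -> ctr[3]=1
Ev 4: PC=2 idx=2 pred=N actual=N -> ctr[2]=0
Ev 5: PC=2 idx=2 pred=N actual=T -> ctr[2]=1
Ev 6: PC=2 idx=2 pred=N actual=T -> ctr[2]=2
Ev 7: PC=7 idx=3 pred=N actual=N -> ctr[3]=0
Ev 8: PC=2 idx=2 pred=T actual=N -> ctr[2]=1
Ev 9: PC=2 idx=2 pred=N actual=N -> ctr[2]=0

Answer: N N T N N N N T N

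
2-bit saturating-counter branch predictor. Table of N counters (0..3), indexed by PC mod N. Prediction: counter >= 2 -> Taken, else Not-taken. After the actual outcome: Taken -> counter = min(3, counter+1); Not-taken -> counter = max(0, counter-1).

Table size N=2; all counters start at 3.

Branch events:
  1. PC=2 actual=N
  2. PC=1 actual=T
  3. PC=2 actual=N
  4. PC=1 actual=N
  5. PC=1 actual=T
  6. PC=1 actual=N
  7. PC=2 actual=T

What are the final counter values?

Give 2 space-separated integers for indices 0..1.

Answer: 2 2

Derivation:
Ev 1: PC=2 idx=0 pred=T actual=N -> ctr[0]=2
Ev 2: PC=1 idx=1 pred=T actual=T -> ctr[1]=3
Ev 3: PC=2 idx=0 pred=T actual=N -> ctr[0]=1
Ev 4: PC=1 idx=1 pred=T actual=N -> ctr[1]=2
Ev 5: PC=1 idx=1 pred=T actual=T -> ctr[1]=3
Ev 6: PC=1 idx=1 pred=T actual=N -> ctr[1]=2
Ev 7: PC=2 idx=0 pred=N actual=T -> ctr[0]=2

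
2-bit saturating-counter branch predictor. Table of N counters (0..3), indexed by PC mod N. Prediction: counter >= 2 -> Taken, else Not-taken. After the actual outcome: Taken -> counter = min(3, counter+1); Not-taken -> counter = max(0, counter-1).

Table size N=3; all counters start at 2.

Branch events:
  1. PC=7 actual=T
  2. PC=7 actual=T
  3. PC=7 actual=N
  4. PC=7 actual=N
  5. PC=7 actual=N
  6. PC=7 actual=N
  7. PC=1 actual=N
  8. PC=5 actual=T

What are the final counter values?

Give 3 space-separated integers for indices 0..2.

Answer: 2 0 3

Derivation:
Ev 1: PC=7 idx=1 pred=T actual=T -> ctr[1]=3
Ev 2: PC=7 idx=1 pred=T actual=T -> ctr[1]=3
Ev 3: PC=7 idx=1 pred=T actual=N -> ctr[1]=2
Ev 4: PC=7 idx=1 pred=T actual=N -> ctr[1]=1
Ev 5: PC=7 idx=1 pred=N actual=N -> ctr[1]=0
Ev 6: PC=7 idx=1 pred=N actual=N -> ctr[1]=0
Ev 7: PC=1 idx=1 pred=N actual=N -> ctr[1]=0
Ev 8: PC=5 idx=2 pred=T actual=T -> ctr[2]=3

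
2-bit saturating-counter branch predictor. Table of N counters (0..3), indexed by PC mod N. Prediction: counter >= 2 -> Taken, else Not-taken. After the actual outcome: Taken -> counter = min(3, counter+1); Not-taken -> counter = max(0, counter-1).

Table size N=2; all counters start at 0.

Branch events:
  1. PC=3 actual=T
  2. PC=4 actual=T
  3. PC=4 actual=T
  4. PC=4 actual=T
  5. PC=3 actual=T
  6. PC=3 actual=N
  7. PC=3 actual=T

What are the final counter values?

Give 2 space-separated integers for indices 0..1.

Answer: 3 2

Derivation:
Ev 1: PC=3 idx=1 pred=N actual=T -> ctr[1]=1
Ev 2: PC=4 idx=0 pred=N actual=T -> ctr[0]=1
Ev 3: PC=4 idx=0 pred=N actual=T -> ctr[0]=2
Ev 4: PC=4 idx=0 pred=T actual=T -> ctr[0]=3
Ev 5: PC=3 idx=1 pred=N actual=T -> ctr[1]=2
Ev 6: PC=3 idx=1 pred=T actual=N -> ctr[1]=1
Ev 7: PC=3 idx=1 pred=N actual=T -> ctr[1]=2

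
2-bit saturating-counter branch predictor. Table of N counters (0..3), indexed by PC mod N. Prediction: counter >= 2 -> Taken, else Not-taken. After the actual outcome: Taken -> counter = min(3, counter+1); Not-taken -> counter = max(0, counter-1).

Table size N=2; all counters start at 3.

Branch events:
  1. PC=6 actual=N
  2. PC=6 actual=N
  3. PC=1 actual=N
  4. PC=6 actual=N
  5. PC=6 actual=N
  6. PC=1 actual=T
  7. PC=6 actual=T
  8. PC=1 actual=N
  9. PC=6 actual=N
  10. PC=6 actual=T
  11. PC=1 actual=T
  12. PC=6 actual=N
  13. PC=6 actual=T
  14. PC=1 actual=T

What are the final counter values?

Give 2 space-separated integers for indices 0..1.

Ev 1: PC=6 idx=0 pred=T actual=N -> ctr[0]=2
Ev 2: PC=6 idx=0 pred=T actual=N -> ctr[0]=1
Ev 3: PC=1 idx=1 pred=T actual=N -> ctr[1]=2
Ev 4: PC=6 idx=0 pred=N actual=N -> ctr[0]=0
Ev 5: PC=6 idx=0 pred=N actual=N -> ctr[0]=0
Ev 6: PC=1 idx=1 pred=T actual=T -> ctr[1]=3
Ev 7: PC=6 idx=0 pred=N actual=T -> ctr[0]=1
Ev 8: PC=1 idx=1 pred=T actual=N -> ctr[1]=2
Ev 9: PC=6 idx=0 pred=N actual=N -> ctr[0]=0
Ev 10: PC=6 idx=0 pred=N actual=T -> ctr[0]=1
Ev 11: PC=1 idx=1 pred=T actual=T -> ctr[1]=3
Ev 12: PC=6 idx=0 pred=N actual=N -> ctr[0]=0
Ev 13: PC=6 idx=0 pred=N actual=T -> ctr[0]=1
Ev 14: PC=1 idx=1 pred=T actual=T -> ctr[1]=3

Answer: 1 3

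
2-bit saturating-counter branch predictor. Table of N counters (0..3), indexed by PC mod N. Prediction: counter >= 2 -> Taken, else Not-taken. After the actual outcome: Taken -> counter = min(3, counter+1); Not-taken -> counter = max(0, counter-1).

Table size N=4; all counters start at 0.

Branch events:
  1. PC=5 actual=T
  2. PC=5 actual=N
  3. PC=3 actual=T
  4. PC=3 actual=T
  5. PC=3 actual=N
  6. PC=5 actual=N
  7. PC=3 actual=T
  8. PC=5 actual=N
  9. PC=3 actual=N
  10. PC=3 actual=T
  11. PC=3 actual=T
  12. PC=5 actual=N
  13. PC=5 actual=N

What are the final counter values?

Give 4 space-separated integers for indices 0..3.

Ev 1: PC=5 idx=1 pred=N actual=T -> ctr[1]=1
Ev 2: PC=5 idx=1 pred=N actual=N -> ctr[1]=0
Ev 3: PC=3 idx=3 pred=N actual=T -> ctr[3]=1
Ev 4: PC=3 idx=3 pred=N actual=T -> ctr[3]=2
Ev 5: PC=3 idx=3 pred=T actual=N -> ctr[3]=1
Ev 6: PC=5 idx=1 pred=N actual=N -> ctr[1]=0
Ev 7: PC=3 idx=3 pred=N actual=T -> ctr[3]=2
Ev 8: PC=5 idx=1 pred=N actual=N -> ctr[1]=0
Ev 9: PC=3 idx=3 pred=T actual=N -> ctr[3]=1
Ev 10: PC=3 idx=3 pred=N actual=T -> ctr[3]=2
Ev 11: PC=3 idx=3 pred=T actual=T -> ctr[3]=3
Ev 12: PC=5 idx=1 pred=N actual=N -> ctr[1]=0
Ev 13: PC=5 idx=1 pred=N actual=N -> ctr[1]=0

Answer: 0 0 0 3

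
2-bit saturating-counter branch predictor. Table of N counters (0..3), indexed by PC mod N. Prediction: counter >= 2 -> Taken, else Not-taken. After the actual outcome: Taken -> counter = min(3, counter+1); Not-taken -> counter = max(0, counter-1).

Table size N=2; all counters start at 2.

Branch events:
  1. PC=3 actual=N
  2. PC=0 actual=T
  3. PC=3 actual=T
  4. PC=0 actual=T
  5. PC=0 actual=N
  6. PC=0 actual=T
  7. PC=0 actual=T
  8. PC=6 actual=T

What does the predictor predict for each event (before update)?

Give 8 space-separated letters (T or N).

Answer: T T N T T T T T

Derivation:
Ev 1: PC=3 idx=1 pred=T actual=N -> ctr[1]=1
Ev 2: PC=0 idx=0 pred=T actual=T -> ctr[0]=3
Ev 3: PC=3 idx=1 pred=N actual=T -> ctr[1]=2
Ev 4: PC=0 idx=0 pred=T actual=T -> ctr[0]=3
Ev 5: PC=0 idx=0 pred=T actual=N -> ctr[0]=2
Ev 6: PC=0 idx=0 pred=T actual=T -> ctr[0]=3
Ev 7: PC=0 idx=0 pred=T actual=T -> ctr[0]=3
Ev 8: PC=6 idx=0 pred=T actual=T -> ctr[0]=3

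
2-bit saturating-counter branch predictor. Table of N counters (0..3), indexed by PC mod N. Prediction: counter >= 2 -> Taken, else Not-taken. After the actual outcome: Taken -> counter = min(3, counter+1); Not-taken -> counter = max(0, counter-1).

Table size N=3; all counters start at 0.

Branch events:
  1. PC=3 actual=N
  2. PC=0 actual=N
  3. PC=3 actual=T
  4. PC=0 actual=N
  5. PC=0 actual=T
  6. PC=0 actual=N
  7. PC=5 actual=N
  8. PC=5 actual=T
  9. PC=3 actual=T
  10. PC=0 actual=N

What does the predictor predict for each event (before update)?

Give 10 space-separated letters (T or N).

Answer: N N N N N N N N N N

Derivation:
Ev 1: PC=3 idx=0 pred=N actual=N -> ctr[0]=0
Ev 2: PC=0 idx=0 pred=N actual=N -> ctr[0]=0
Ev 3: PC=3 idx=0 pred=N actual=T -> ctr[0]=1
Ev 4: PC=0 idx=0 pred=N actual=N -> ctr[0]=0
Ev 5: PC=0 idx=0 pred=N actual=T -> ctr[0]=1
Ev 6: PC=0 idx=0 pred=N actual=N -> ctr[0]=0
Ev 7: PC=5 idx=2 pred=N actual=N -> ctr[2]=0
Ev 8: PC=5 idx=2 pred=N actual=T -> ctr[2]=1
Ev 9: PC=3 idx=0 pred=N actual=T -> ctr[0]=1
Ev 10: PC=0 idx=0 pred=N actual=N -> ctr[0]=0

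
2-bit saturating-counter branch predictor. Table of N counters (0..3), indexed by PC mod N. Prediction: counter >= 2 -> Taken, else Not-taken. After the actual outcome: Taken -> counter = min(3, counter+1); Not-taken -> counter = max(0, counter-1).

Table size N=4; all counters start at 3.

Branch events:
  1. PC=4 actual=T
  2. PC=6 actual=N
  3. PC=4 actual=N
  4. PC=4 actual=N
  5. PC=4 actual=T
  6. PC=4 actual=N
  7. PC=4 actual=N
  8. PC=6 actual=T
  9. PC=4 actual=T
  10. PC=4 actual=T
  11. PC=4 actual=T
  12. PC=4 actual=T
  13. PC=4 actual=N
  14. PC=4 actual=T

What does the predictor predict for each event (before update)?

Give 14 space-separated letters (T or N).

Answer: T T T T N T N T N N T T T T

Derivation:
Ev 1: PC=4 idx=0 pred=T actual=T -> ctr[0]=3
Ev 2: PC=6 idx=2 pred=T actual=N -> ctr[2]=2
Ev 3: PC=4 idx=0 pred=T actual=N -> ctr[0]=2
Ev 4: PC=4 idx=0 pred=T actual=N -> ctr[0]=1
Ev 5: PC=4 idx=0 pred=N actual=T -> ctr[0]=2
Ev 6: PC=4 idx=0 pred=T actual=N -> ctr[0]=1
Ev 7: PC=4 idx=0 pred=N actual=N -> ctr[0]=0
Ev 8: PC=6 idx=2 pred=T actual=T -> ctr[2]=3
Ev 9: PC=4 idx=0 pred=N actual=T -> ctr[0]=1
Ev 10: PC=4 idx=0 pred=N actual=T -> ctr[0]=2
Ev 11: PC=4 idx=0 pred=T actual=T -> ctr[0]=3
Ev 12: PC=4 idx=0 pred=T actual=T -> ctr[0]=3
Ev 13: PC=4 idx=0 pred=T actual=N -> ctr[0]=2
Ev 14: PC=4 idx=0 pred=T actual=T -> ctr[0]=3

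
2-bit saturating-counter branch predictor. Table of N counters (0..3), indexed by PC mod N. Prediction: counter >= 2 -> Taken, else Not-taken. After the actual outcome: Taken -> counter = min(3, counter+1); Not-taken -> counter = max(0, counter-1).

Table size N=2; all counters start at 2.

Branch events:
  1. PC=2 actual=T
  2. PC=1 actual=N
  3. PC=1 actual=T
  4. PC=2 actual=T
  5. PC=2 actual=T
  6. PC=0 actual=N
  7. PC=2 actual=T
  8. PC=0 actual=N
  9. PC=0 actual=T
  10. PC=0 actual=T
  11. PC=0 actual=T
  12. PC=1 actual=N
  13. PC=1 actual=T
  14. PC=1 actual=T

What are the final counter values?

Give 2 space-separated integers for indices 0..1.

Answer: 3 3

Derivation:
Ev 1: PC=2 idx=0 pred=T actual=T -> ctr[0]=3
Ev 2: PC=1 idx=1 pred=T actual=N -> ctr[1]=1
Ev 3: PC=1 idx=1 pred=N actual=T -> ctr[1]=2
Ev 4: PC=2 idx=0 pred=T actual=T -> ctr[0]=3
Ev 5: PC=2 idx=0 pred=T actual=T -> ctr[0]=3
Ev 6: PC=0 idx=0 pred=T actual=N -> ctr[0]=2
Ev 7: PC=2 idx=0 pred=T actual=T -> ctr[0]=3
Ev 8: PC=0 idx=0 pred=T actual=N -> ctr[0]=2
Ev 9: PC=0 idx=0 pred=T actual=T -> ctr[0]=3
Ev 10: PC=0 idx=0 pred=T actual=T -> ctr[0]=3
Ev 11: PC=0 idx=0 pred=T actual=T -> ctr[0]=3
Ev 12: PC=1 idx=1 pred=T actual=N -> ctr[1]=1
Ev 13: PC=1 idx=1 pred=N actual=T -> ctr[1]=2
Ev 14: PC=1 idx=1 pred=T actual=T -> ctr[1]=3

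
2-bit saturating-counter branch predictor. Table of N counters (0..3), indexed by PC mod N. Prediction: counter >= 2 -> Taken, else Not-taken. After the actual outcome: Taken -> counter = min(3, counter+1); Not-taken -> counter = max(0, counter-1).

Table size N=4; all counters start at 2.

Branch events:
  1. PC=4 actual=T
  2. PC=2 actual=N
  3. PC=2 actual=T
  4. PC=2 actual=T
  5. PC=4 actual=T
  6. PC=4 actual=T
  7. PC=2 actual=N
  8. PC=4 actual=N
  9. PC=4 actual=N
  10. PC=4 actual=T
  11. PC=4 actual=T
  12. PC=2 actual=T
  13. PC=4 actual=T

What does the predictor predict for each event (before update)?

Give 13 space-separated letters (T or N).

Ev 1: PC=4 idx=0 pred=T actual=T -> ctr[0]=3
Ev 2: PC=2 idx=2 pred=T actual=N -> ctr[2]=1
Ev 3: PC=2 idx=2 pred=N actual=T -> ctr[2]=2
Ev 4: PC=2 idx=2 pred=T actual=T -> ctr[2]=3
Ev 5: PC=4 idx=0 pred=T actual=T -> ctr[0]=3
Ev 6: PC=4 idx=0 pred=T actual=T -> ctr[0]=3
Ev 7: PC=2 idx=2 pred=T actual=N -> ctr[2]=2
Ev 8: PC=4 idx=0 pred=T actual=N -> ctr[0]=2
Ev 9: PC=4 idx=0 pred=T actual=N -> ctr[0]=1
Ev 10: PC=4 idx=0 pred=N actual=T -> ctr[0]=2
Ev 11: PC=4 idx=0 pred=T actual=T -> ctr[0]=3
Ev 12: PC=2 idx=2 pred=T actual=T -> ctr[2]=3
Ev 13: PC=4 idx=0 pred=T actual=T -> ctr[0]=3

Answer: T T N T T T T T T N T T T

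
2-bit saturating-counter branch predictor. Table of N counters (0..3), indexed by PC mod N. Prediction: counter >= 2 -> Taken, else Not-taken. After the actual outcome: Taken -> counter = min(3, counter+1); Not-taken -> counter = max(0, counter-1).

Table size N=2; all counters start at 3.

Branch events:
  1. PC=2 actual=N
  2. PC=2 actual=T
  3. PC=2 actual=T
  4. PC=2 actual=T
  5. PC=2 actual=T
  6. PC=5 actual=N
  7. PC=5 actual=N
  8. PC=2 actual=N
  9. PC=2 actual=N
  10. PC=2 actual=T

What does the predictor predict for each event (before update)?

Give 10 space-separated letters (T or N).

Ev 1: PC=2 idx=0 pred=T actual=N -> ctr[0]=2
Ev 2: PC=2 idx=0 pred=T actual=T -> ctr[0]=3
Ev 3: PC=2 idx=0 pred=T actual=T -> ctr[0]=3
Ev 4: PC=2 idx=0 pred=T actual=T -> ctr[0]=3
Ev 5: PC=2 idx=0 pred=T actual=T -> ctr[0]=3
Ev 6: PC=5 idx=1 pred=T actual=N -> ctr[1]=2
Ev 7: PC=5 idx=1 pred=T actual=N -> ctr[1]=1
Ev 8: PC=2 idx=0 pred=T actual=N -> ctr[0]=2
Ev 9: PC=2 idx=0 pred=T actual=N -> ctr[0]=1
Ev 10: PC=2 idx=0 pred=N actual=T -> ctr[0]=2

Answer: T T T T T T T T T N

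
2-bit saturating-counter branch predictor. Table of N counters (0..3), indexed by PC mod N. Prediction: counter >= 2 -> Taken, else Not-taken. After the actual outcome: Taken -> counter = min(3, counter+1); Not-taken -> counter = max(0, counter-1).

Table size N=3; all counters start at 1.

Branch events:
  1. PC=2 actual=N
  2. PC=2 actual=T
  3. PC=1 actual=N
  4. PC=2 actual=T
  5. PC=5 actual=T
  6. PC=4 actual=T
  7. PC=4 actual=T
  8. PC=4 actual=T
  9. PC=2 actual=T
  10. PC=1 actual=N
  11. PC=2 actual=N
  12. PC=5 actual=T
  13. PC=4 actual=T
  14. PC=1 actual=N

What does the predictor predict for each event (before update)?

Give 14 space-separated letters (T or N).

Answer: N N N N T N N T T T T T T T

Derivation:
Ev 1: PC=2 idx=2 pred=N actual=N -> ctr[2]=0
Ev 2: PC=2 idx=2 pred=N actual=T -> ctr[2]=1
Ev 3: PC=1 idx=1 pred=N actual=N -> ctr[1]=0
Ev 4: PC=2 idx=2 pred=N actual=T -> ctr[2]=2
Ev 5: PC=5 idx=2 pred=T actual=T -> ctr[2]=3
Ev 6: PC=4 idx=1 pred=N actual=T -> ctr[1]=1
Ev 7: PC=4 idx=1 pred=N actual=T -> ctr[1]=2
Ev 8: PC=4 idx=1 pred=T actual=T -> ctr[1]=3
Ev 9: PC=2 idx=2 pred=T actual=T -> ctr[2]=3
Ev 10: PC=1 idx=1 pred=T actual=N -> ctr[1]=2
Ev 11: PC=2 idx=2 pred=T actual=N -> ctr[2]=2
Ev 12: PC=5 idx=2 pred=T actual=T -> ctr[2]=3
Ev 13: PC=4 idx=1 pred=T actual=T -> ctr[1]=3
Ev 14: PC=1 idx=1 pred=T actual=N -> ctr[1]=2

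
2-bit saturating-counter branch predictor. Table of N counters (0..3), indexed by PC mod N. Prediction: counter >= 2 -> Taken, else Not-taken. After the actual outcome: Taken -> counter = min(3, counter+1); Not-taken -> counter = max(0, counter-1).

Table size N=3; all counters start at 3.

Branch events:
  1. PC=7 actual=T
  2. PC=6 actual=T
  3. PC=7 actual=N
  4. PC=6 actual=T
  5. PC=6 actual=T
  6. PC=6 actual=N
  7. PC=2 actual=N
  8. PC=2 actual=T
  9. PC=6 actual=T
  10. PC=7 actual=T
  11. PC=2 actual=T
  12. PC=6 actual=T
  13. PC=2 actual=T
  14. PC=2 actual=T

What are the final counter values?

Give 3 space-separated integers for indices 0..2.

Ev 1: PC=7 idx=1 pred=T actual=T -> ctr[1]=3
Ev 2: PC=6 idx=0 pred=T actual=T -> ctr[0]=3
Ev 3: PC=7 idx=1 pred=T actual=N -> ctr[1]=2
Ev 4: PC=6 idx=0 pred=T actual=T -> ctr[0]=3
Ev 5: PC=6 idx=0 pred=T actual=T -> ctr[0]=3
Ev 6: PC=6 idx=0 pred=T actual=N -> ctr[0]=2
Ev 7: PC=2 idx=2 pred=T actual=N -> ctr[2]=2
Ev 8: PC=2 idx=2 pred=T actual=T -> ctr[2]=3
Ev 9: PC=6 idx=0 pred=T actual=T -> ctr[0]=3
Ev 10: PC=7 idx=1 pred=T actual=T -> ctr[1]=3
Ev 11: PC=2 idx=2 pred=T actual=T -> ctr[2]=3
Ev 12: PC=6 idx=0 pred=T actual=T -> ctr[0]=3
Ev 13: PC=2 idx=2 pred=T actual=T -> ctr[2]=3
Ev 14: PC=2 idx=2 pred=T actual=T -> ctr[2]=3

Answer: 3 3 3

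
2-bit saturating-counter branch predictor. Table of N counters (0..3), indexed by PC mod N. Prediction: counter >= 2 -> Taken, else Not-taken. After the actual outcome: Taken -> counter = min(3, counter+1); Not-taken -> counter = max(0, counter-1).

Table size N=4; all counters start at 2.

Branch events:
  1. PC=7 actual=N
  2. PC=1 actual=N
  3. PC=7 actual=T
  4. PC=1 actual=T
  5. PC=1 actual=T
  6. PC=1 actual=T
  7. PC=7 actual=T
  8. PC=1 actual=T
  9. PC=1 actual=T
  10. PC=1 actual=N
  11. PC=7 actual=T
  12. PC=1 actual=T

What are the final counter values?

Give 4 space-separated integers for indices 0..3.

Ev 1: PC=7 idx=3 pred=T actual=N -> ctr[3]=1
Ev 2: PC=1 idx=1 pred=T actual=N -> ctr[1]=1
Ev 3: PC=7 idx=3 pred=N actual=T -> ctr[3]=2
Ev 4: PC=1 idx=1 pred=N actual=T -> ctr[1]=2
Ev 5: PC=1 idx=1 pred=T actual=T -> ctr[1]=3
Ev 6: PC=1 idx=1 pred=T actual=T -> ctr[1]=3
Ev 7: PC=7 idx=3 pred=T actual=T -> ctr[3]=3
Ev 8: PC=1 idx=1 pred=T actual=T -> ctr[1]=3
Ev 9: PC=1 idx=1 pred=T actual=T -> ctr[1]=3
Ev 10: PC=1 idx=1 pred=T actual=N -> ctr[1]=2
Ev 11: PC=7 idx=3 pred=T actual=T -> ctr[3]=3
Ev 12: PC=1 idx=1 pred=T actual=T -> ctr[1]=3

Answer: 2 3 2 3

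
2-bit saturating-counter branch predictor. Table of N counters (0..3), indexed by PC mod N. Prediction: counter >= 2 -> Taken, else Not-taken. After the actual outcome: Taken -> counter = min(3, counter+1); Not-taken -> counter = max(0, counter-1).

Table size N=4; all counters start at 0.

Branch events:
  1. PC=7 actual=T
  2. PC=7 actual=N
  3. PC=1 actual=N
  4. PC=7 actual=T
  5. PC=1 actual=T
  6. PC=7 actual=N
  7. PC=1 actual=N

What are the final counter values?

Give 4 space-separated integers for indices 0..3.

Ev 1: PC=7 idx=3 pred=N actual=T -> ctr[3]=1
Ev 2: PC=7 idx=3 pred=N actual=N -> ctr[3]=0
Ev 3: PC=1 idx=1 pred=N actual=N -> ctr[1]=0
Ev 4: PC=7 idx=3 pred=N actual=T -> ctr[3]=1
Ev 5: PC=1 idx=1 pred=N actual=T -> ctr[1]=1
Ev 6: PC=7 idx=3 pred=N actual=N -> ctr[3]=0
Ev 7: PC=1 idx=1 pred=N actual=N -> ctr[1]=0

Answer: 0 0 0 0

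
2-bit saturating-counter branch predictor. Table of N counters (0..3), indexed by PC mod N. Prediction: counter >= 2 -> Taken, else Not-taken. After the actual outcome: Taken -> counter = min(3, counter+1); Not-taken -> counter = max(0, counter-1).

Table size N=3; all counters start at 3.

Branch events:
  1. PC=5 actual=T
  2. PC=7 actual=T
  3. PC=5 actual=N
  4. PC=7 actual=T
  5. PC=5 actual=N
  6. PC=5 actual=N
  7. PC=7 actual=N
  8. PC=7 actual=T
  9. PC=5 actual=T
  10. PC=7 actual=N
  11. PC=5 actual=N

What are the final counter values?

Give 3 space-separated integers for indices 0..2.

Ev 1: PC=5 idx=2 pred=T actual=T -> ctr[2]=3
Ev 2: PC=7 idx=1 pred=T actual=T -> ctr[1]=3
Ev 3: PC=5 idx=2 pred=T actual=N -> ctr[2]=2
Ev 4: PC=7 idx=1 pred=T actual=T -> ctr[1]=3
Ev 5: PC=5 idx=2 pred=T actual=N -> ctr[2]=1
Ev 6: PC=5 idx=2 pred=N actual=N -> ctr[2]=0
Ev 7: PC=7 idx=1 pred=T actual=N -> ctr[1]=2
Ev 8: PC=7 idx=1 pred=T actual=T -> ctr[1]=3
Ev 9: PC=5 idx=2 pred=N actual=T -> ctr[2]=1
Ev 10: PC=7 idx=1 pred=T actual=N -> ctr[1]=2
Ev 11: PC=5 idx=2 pred=N actual=N -> ctr[2]=0

Answer: 3 2 0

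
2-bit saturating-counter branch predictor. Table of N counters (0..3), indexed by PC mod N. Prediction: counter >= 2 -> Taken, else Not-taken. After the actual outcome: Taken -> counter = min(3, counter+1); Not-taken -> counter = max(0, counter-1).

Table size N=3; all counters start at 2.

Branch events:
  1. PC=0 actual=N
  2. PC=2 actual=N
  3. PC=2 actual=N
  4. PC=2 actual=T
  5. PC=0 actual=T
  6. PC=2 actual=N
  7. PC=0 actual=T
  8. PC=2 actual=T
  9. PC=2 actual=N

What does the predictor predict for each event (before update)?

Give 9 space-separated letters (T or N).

Answer: T T N N N N T N N

Derivation:
Ev 1: PC=0 idx=0 pred=T actual=N -> ctr[0]=1
Ev 2: PC=2 idx=2 pred=T actual=N -> ctr[2]=1
Ev 3: PC=2 idx=2 pred=N actual=N -> ctr[2]=0
Ev 4: PC=2 idx=2 pred=N actual=T -> ctr[2]=1
Ev 5: PC=0 idx=0 pred=N actual=T -> ctr[0]=2
Ev 6: PC=2 idx=2 pred=N actual=N -> ctr[2]=0
Ev 7: PC=0 idx=0 pred=T actual=T -> ctr[0]=3
Ev 8: PC=2 idx=2 pred=N actual=T -> ctr[2]=1
Ev 9: PC=2 idx=2 pred=N actual=N -> ctr[2]=0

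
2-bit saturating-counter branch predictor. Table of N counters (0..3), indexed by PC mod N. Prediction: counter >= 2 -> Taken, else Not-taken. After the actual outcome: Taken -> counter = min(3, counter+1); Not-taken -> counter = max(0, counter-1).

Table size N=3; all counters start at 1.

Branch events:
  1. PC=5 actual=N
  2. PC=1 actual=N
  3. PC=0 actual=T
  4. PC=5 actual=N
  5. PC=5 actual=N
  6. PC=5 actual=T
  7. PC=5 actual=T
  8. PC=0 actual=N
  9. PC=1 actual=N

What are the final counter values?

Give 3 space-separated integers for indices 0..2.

Ev 1: PC=5 idx=2 pred=N actual=N -> ctr[2]=0
Ev 2: PC=1 idx=1 pred=N actual=N -> ctr[1]=0
Ev 3: PC=0 idx=0 pred=N actual=T -> ctr[0]=2
Ev 4: PC=5 idx=2 pred=N actual=N -> ctr[2]=0
Ev 5: PC=5 idx=2 pred=N actual=N -> ctr[2]=0
Ev 6: PC=5 idx=2 pred=N actual=T -> ctr[2]=1
Ev 7: PC=5 idx=2 pred=N actual=T -> ctr[2]=2
Ev 8: PC=0 idx=0 pred=T actual=N -> ctr[0]=1
Ev 9: PC=1 idx=1 pred=N actual=N -> ctr[1]=0

Answer: 1 0 2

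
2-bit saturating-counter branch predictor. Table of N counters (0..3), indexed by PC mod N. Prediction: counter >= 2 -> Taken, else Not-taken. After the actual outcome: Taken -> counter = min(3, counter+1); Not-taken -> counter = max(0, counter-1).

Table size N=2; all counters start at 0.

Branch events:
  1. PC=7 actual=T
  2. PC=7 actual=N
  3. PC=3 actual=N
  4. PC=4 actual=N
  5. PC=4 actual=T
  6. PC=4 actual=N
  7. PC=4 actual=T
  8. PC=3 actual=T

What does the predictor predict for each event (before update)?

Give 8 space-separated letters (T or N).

Answer: N N N N N N N N

Derivation:
Ev 1: PC=7 idx=1 pred=N actual=T -> ctr[1]=1
Ev 2: PC=7 idx=1 pred=N actual=N -> ctr[1]=0
Ev 3: PC=3 idx=1 pred=N actual=N -> ctr[1]=0
Ev 4: PC=4 idx=0 pred=N actual=N -> ctr[0]=0
Ev 5: PC=4 idx=0 pred=N actual=T -> ctr[0]=1
Ev 6: PC=4 idx=0 pred=N actual=N -> ctr[0]=0
Ev 7: PC=4 idx=0 pred=N actual=T -> ctr[0]=1
Ev 8: PC=3 idx=1 pred=N actual=T -> ctr[1]=1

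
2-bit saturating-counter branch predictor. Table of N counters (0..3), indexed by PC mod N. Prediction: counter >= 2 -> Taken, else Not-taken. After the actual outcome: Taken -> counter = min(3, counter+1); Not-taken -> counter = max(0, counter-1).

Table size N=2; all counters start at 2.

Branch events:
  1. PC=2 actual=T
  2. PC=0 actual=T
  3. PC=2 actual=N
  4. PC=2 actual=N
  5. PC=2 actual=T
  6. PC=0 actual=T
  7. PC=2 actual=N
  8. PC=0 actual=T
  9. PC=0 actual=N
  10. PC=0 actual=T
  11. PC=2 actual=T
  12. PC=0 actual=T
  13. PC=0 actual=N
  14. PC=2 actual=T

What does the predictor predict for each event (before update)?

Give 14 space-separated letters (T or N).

Ev 1: PC=2 idx=0 pred=T actual=T -> ctr[0]=3
Ev 2: PC=0 idx=0 pred=T actual=T -> ctr[0]=3
Ev 3: PC=2 idx=0 pred=T actual=N -> ctr[0]=2
Ev 4: PC=2 idx=0 pred=T actual=N -> ctr[0]=1
Ev 5: PC=2 idx=0 pred=N actual=T -> ctr[0]=2
Ev 6: PC=0 idx=0 pred=T actual=T -> ctr[0]=3
Ev 7: PC=2 idx=0 pred=T actual=N -> ctr[0]=2
Ev 8: PC=0 idx=0 pred=T actual=T -> ctr[0]=3
Ev 9: PC=0 idx=0 pred=T actual=N -> ctr[0]=2
Ev 10: PC=0 idx=0 pred=T actual=T -> ctr[0]=3
Ev 11: PC=2 idx=0 pred=T actual=T -> ctr[0]=3
Ev 12: PC=0 idx=0 pred=T actual=T -> ctr[0]=3
Ev 13: PC=0 idx=0 pred=T actual=N -> ctr[0]=2
Ev 14: PC=2 idx=0 pred=T actual=T -> ctr[0]=3

Answer: T T T T N T T T T T T T T T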